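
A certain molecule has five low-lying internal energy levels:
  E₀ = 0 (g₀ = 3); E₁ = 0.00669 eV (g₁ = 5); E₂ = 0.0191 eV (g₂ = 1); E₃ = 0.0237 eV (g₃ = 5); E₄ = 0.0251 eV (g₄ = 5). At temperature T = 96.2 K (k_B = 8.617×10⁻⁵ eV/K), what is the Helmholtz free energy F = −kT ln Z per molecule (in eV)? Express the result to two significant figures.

-0.015 eV

k_BT = 8.617×10⁻⁵ × 96.2 K = 0.008290 eV.
Eᵢ/kT = 0, 0.8070, 2.304, 2.859, 3.028.
Z = Σ gᵢe^(−Eᵢ/kT) = 3·e^(−0) + 5·e^(−0.8070) + 1·e^(−2.304) + 5·e^(−2.859) + 5·e^(−3.028) = 3.000 + 2.231 + 0.09986 + 0.2866 + 0.2421 = 5.860.
F = −kT ln Z = −0.008290 × ln(5.860) = −0.008290 × 1.768 = -0.015 eV.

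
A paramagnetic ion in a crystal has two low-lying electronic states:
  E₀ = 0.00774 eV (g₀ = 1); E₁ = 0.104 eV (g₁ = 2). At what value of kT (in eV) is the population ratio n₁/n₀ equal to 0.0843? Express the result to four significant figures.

n₁/n₀ = (g₁/g₀) exp[−(E₁−E₀)/kT] = 0.0843.
⇒ (E₁−E₀)/kT = ln((2/1)/0.0843) = ln(23.7248) = 3.16652.
kT = 0.09626 eV / 3.16652 = 0.03040 eV.

0.03040 eV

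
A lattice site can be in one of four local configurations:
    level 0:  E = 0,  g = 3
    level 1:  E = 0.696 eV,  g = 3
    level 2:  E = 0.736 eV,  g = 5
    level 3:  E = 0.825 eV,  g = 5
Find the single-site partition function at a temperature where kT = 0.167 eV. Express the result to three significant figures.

Z = 3.14

Eᵢ/kT = 0, 4.1677, 4.4072, 4.9401.
Z = Σ gᵢe^(−Eᵢ/kT) = 3·e^(−0) + 3·e^(−4.1677) + 5·e^(−4.4072) + 5·e^(−4.9401) = 3.0000 + 0.046464 + 0.060946 + 0.035769 = 3.1432.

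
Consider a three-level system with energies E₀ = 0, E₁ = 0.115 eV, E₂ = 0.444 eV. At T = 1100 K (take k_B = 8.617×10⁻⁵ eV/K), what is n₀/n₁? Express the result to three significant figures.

3.36

k_BT = 8.617×10⁻⁵ × 1100 K = 0.094787 eV.
n₀/n₁ = exp[−(E₀−E₁)/kT] = exp(−(-0.115 eV)/(0.094787 eV)) = exp(1.2132) = 3.36.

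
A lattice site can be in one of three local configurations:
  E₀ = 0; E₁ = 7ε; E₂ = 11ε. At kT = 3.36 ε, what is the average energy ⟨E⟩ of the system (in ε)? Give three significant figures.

1.11 ε

Eᵢ/kT = 0, 2.0833, 3.2738.
Z = Σ e^(−Eᵢ/kT) = e^(−0) + e^(−2.0833) + e^(−3.2738) = 1.0000 + 0.12452 + 0.037862 = 1.1624.
⟨E⟩ = Σ Eᵢ e^(−Eᵢ/kT) / Z = (0·1.0000 + 7·0.12452 + 11·0.037862) / 1.1624 = 1.11 ε.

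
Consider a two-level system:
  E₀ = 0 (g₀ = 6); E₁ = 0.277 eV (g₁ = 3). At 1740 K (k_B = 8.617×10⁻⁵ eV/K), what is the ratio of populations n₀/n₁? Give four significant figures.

k_BT = 8.617×10⁻⁵ × 1740 K = 0.149936 eV.
n₀/n₁ = (g₀/g₁) exp[−(E₀−E₁)/kT] = (6/3) × exp(−(-0.277 eV)/(0.149936 eV)) = (6/3) × exp(1.84745) = 12.69.

12.69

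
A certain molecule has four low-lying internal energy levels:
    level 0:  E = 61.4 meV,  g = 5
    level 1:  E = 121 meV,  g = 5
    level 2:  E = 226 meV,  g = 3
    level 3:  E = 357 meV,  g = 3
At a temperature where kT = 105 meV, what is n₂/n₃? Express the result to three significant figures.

n₂/n₃ = (g₂/g₃) exp[−(E₂−E₃)/kT] = (3/3) × exp(−(-131 meV)/(105 meV)) = (3/3) × exp(1.2476) = 3.48.

3.48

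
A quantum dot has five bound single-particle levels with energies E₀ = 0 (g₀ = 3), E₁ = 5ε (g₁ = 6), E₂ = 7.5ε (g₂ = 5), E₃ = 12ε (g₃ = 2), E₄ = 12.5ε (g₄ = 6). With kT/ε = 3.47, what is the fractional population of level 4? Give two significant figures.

Eᵢ/kT = 0, 1.441, 2.161, 3.458, 3.602.
Z = Σ gᵢe^(−Eᵢ/kT) = 3·e^(−0) + 6·e^(−1.441) + 5·e^(−2.161) + 2·e^(−3.458) + 6·e^(−3.602) = 3.000 + 1.420 + 0.5760 + 0.06299 + 0.1636 = 5.223.
P₄ = g₄ e^(−E₄/kT) / Z = 0.1636/5.223 = 0.031.

0.031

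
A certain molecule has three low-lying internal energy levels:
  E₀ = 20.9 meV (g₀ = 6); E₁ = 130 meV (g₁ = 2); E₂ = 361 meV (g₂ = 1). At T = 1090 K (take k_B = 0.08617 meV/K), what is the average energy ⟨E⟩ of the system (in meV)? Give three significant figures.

32.5 meV

k_BT = 0.08617 × 1090 K = 93.925 meV.
Eᵢ/kT = 0.22252, 1.3841, 3.8435.
Z = Σ gᵢe^(−Eᵢ/kT) = 6·e^(−0.22252) + 2·e^(−1.3841) + 1·e^(−3.8435) = 4.8030 + 0.50110 + 0.021419 = 5.3255.
⟨E⟩ = Σ Eᵢ gᵢe^(−Eᵢ/kT) / Z = (20.9·4.8030 + 130·0.50110 + 361·0.021419) / 5.3255 = 32.5 meV.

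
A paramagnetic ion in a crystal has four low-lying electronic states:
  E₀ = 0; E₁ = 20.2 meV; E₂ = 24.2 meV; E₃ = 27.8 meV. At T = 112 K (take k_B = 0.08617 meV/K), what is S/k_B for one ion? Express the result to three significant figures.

0.727

k_BT = 0.08617 × 112 K = 9.6510 meV.
Eᵢ/kT = 0, 2.0930, 2.5075, 2.8805.
Z = Σ e^(−Eᵢ/kT) = e^(−0) + e^(−2.0930) + e^(−2.5075) + e^(−2.8805) = 1.0000 + 0.12332 + 0.081472 + 0.056107 = 1.2609.
⟨E⟩ = Σ EᵢPᵢ = 4.7763 meV.
S/k_B = ln Z + ⟨E⟩/kT = ln(1.2609) + 4.7763/9.6510 = 0.23183 + 0.49490 = 0.727.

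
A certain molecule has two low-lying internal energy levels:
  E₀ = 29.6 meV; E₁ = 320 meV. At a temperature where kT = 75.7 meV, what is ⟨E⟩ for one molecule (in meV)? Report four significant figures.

Eᵢ/kT = 0.391017, 4.22721.
Z = Σ e^(−Eᵢ/kT) = e^(−0.391017) + e^(−4.22721) = 0.676369 + 0.0145930 = 0.690962.
⟨E⟩ = Σ Eᵢ e^(−Eᵢ/kT) / Z = (29.6·0.676369 + 320·0.0145930) / 0.690962 = 35.73 meV.

35.73 meV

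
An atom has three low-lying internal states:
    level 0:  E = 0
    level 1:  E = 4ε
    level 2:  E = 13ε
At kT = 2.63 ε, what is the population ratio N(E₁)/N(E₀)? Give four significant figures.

n₁/n₀ = exp[−(E₁−E₀)/kT] = exp(−(4ε)/(2.63ε)) = exp(-1.52091) = 0.2185.

0.2185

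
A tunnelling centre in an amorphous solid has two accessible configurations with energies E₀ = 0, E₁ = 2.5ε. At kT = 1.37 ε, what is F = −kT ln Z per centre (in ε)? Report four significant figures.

Eᵢ/kT = 0, 1.82482.
Z = Σ e^(−Eᵢ/kT) = e^(−0) + e^(−1.82482) = 1.00000 + 0.161247 = 1.16125.
F = −kT ln Z = −1.37 × ln(1.16125) = −1.37 × 0.149497 = -0.2048 ε.

-0.2048 ε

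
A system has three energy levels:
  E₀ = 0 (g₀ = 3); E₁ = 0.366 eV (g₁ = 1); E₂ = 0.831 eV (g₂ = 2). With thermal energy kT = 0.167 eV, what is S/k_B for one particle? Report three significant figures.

1.24

Eᵢ/kT = 0, 2.1916, 4.9760.
Z = Σ gᵢe^(−Eᵢ/kT) = 3·e^(−0) + 1·e^(−2.1916) + 2·e^(−4.9760) = 3.0000 + 0.11174 + 0.013803 = 3.1255.
⟨E⟩ = Σ EᵢPᵢ = 0.016755 eV.
S/k_B = ln Z + ⟨E⟩/kT = ln(3.1255) + 0.016755/0.167 = 1.1396 + 0.10033 = 1.24.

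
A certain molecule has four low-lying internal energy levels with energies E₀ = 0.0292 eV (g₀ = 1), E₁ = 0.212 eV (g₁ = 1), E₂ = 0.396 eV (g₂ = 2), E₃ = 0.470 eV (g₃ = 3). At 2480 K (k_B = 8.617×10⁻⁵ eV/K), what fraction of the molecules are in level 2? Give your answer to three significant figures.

k_BT = 8.617×10⁻⁵ × 2480 K = 0.21370 eV.
Eᵢ/kT = 0.13664, 0.99204, 1.8531, 2.1993.
Z = Σ gᵢe^(−Eᵢ/kT) = 1·e^(−0.13664) + 1·e^(−0.99204) + 2·e^(−1.8531) + 3·e^(−2.1993) = 0.87228 + 0.37082 + 0.31350 + 0.33264 = 1.8892.
P₂ = g₂ e^(−E₂/kT) / Z = 0.31350/1.8892 = 0.166.

0.166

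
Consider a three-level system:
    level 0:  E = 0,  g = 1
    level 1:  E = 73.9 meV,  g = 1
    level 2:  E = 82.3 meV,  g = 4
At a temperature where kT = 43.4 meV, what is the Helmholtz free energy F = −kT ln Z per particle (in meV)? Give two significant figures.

Eᵢ/kT = 0, 1.703, 1.896.
Z = Σ gᵢe^(−Eᵢ/kT) = 1·e^(−0) + 1·e^(−1.703) + 4·e^(−1.896) = 1.000 + 0.1821 + 0.6007 = 1.783.
F = −kT ln Z = −43.4 × ln(1.783) = −43.4 × 0.5783 = -25 meV.

-25 meV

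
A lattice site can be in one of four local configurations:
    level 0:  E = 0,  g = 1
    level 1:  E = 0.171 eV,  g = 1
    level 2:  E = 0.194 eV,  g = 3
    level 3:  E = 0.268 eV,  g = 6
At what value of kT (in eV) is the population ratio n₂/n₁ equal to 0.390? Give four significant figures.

n₂/n₁ = (g₂/g₁) exp[−(E₂−E₁)/kT] = 0.390.
⇒ (E₂−E₁)/kT = ln((3/1)/0.390) = ln(7.69231) = 2.04022.
kT = 0.023 eV / 2.04022 = 0.01127 eV.

0.01127 eV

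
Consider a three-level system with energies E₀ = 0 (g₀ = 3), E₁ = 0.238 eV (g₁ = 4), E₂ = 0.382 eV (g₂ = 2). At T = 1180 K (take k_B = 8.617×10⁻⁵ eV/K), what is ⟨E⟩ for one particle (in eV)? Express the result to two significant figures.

k_BT = 8.617×10⁻⁵ × 1180 K = 0.1017 eV.
Eᵢ/kT = 0, 2.340, 3.756.
Z = Σ gᵢe^(−Eᵢ/kT) = 3·e^(−0) + 4·e^(−2.340) + 2·e^(−3.756) = 3.000 + 0.3853 + 0.04675 = 3.432.
⟨E⟩ = Σ Eᵢ gᵢe^(−Eᵢ/kT) / Z = (0·3.000 + 0.238·0.3853 + 0.382·0.04675) / 3.432 = 0.032 eV.

0.032 eV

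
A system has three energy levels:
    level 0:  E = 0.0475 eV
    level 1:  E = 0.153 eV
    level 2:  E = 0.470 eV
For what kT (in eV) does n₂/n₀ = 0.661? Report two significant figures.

1.0 eV

n₂/n₀ = exp[−(E₂−E₀)/kT] = 0.661.
⇒ (E₂−E₀)/kT = ln(1/0.661) = ln(1.513) = 0.4141.
kT = 0.4225 eV / 0.4141 = 1.0 eV.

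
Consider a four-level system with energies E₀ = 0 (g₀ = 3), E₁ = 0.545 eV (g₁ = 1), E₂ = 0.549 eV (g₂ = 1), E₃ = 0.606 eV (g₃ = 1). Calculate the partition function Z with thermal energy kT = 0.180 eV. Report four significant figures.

Eᵢ/kT = 0, 3.02778, 3.05000, 3.36667.
Z = Σ gᵢe^(−Eᵢ/kT) = 3·e^(−0) + 1·e^(−3.02778) + 1·e^(−3.05000) + 1·e^(−3.36667) = 3.00000 + 0.0484230 + 0.0473589 + 0.0345043 = 3.13029.

Z = 3.130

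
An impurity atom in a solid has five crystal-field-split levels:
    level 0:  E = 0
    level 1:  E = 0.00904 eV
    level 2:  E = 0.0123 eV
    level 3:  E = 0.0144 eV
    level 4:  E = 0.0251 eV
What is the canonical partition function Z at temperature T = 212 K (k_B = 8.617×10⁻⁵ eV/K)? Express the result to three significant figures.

k_BT = 8.617×10⁻⁵ × 212 K = 0.018268 eV.
Eᵢ/kT = 0, 0.49485, 0.67331, 0.78826, 1.3740.
Z = Σ e^(−Eᵢ/kT) = e^(−0) + e^(−0.49485) + e^(−0.67331) + e^(−0.78826) + e^(−1.3740) = 1.0000 + 0.60966 + 0.51002 + 0.45464 + 0.25309 = 2.8274.

Z = 2.83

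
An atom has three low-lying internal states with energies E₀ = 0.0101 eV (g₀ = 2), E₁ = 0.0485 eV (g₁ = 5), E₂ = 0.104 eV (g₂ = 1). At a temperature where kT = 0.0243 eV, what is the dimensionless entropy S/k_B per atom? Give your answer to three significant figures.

1.68

Eᵢ/kT = 0.41564, 1.9959, 4.2798.
Z = Σ gᵢe^(−Eᵢ/kT) = 2·e^(−0.41564) + 5·e^(−1.9959) + 1·e^(−4.2798) = 1.3198 + 0.67946 + 0.013845 = 2.0131.
⟨E⟩ = Σ EᵢPᵢ = 0.023707 eV.
S/k_B = ln Z + ⟨E⟩/kT = ln(2.0131) + 0.023707/0.0243 = 0.69968 + 0.97560 = 1.68.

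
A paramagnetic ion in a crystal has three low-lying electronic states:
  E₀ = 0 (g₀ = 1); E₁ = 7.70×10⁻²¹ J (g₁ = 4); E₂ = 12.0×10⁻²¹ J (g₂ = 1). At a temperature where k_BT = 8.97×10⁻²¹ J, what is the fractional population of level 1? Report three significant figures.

0.573

Eᵢ/kT = 0, 0.85842, 1.3378.
Z = Σ gᵢe^(−Eᵢ/kT) = 1·e^(−0) + 4·e^(−0.85842) + 1·e^(−1.3378) = 1.0000 + 1.6953 + 0.26242 = 2.9577.
P₁ = g₁ e^(−E₁/kT) / Z = 1.6953/2.9577 = 0.573.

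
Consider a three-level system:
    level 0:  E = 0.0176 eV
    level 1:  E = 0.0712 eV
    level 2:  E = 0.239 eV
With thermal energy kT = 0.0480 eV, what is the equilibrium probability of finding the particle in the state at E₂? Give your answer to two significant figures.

Eᵢ/kT = 0.3667, 1.483, 4.979.
Z = Σ e^(−Eᵢ/kT) = e^(−0.3667) + e^(−1.483) + e^(−4.979) = 0.6930 + 0.2270 + 0.006881 = 0.9269.
P₂ = e^(−E₂/kT) / Z = 0.006881/0.9269 = 0.0074.

0.0074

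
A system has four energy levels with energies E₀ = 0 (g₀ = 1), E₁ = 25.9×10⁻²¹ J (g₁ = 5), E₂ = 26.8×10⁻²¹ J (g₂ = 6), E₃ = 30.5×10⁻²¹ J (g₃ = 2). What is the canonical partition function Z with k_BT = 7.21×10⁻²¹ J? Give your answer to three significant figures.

Eᵢ/kT = 0, 3.5922, 3.7171, 4.2302.
Z = Σ gᵢe^(−Eᵢ/kT) = 1·e^(−0) + 5·e^(−3.5922) + 6·e^(−3.7171) + 2·e^(−4.2302) = 1.0000 + 0.13769 + 0.14583 + 0.029099 = 1.3126.

Z = 1.31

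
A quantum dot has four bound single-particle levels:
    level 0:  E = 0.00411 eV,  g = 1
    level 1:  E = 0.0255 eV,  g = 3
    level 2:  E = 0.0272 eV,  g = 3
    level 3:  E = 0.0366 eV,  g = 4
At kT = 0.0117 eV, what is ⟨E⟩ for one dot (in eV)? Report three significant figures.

0.0172 eV

Eᵢ/kT = 0.35128, 2.1795, 2.3248, 3.1282.
Z = Σ gᵢe^(−Eᵢ/kT) = 1·e^(−0.35128) + 3·e^(−2.1795) + 3·e^(−2.3248) + 4·e^(−3.1282) = 0.70379 + 0.33929 + 0.29341 + 0.17519 = 1.5117.
⟨E⟩ = Σ Eᵢ gᵢe^(−Eᵢ/kT) / Z = (0.00411·0.70379 + 0.0255·0.33929 + 0.0272·0.29341 + 0.0366·0.17519) / 1.5117 = 0.0172 eV.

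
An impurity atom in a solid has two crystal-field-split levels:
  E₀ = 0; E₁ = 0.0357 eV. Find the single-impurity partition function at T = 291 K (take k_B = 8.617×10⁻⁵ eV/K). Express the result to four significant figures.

k_BT = 8.617×10⁻⁵ × 291 K = 0.0250755 eV.
Eᵢ/kT = 0, 1.42370.
Z = Σ e^(−Eᵢ/kT) = e^(−0) + e^(−1.42370) = 1.00000 + 0.240821 = 1.24082.

Z = 1.241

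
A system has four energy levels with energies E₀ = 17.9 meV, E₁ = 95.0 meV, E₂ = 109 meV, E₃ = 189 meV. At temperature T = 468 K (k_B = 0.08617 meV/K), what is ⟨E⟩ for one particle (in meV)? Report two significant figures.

k_BT = 0.08617 × 468 K = 40.33 meV.
Eᵢ/kT = 0.4438, 2.356, 2.703, 4.686.
Z = Σ e^(−Eᵢ/kT) = e^(−0.4438) + e^(−2.356) + e^(−2.703) + e^(−4.686) = 0.6416 + 0.09480 + 0.06700 + 0.009224 = 0.8126.
⟨E⟩ = Σ Eᵢ e^(−Eᵢ/kT) / Z = (17.9·0.6416 + 95.0·0.09480 + 109·0.06700 + 189·0.009224) / 0.8126 = 36 meV.

36 meV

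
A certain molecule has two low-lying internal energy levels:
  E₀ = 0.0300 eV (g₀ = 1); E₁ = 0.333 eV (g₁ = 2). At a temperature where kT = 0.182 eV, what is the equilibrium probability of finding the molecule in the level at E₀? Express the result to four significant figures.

0.7255

Eᵢ/kT = 0.164835, 1.82967.
Z = Σ gᵢe^(−Eᵢ/kT) = 1·e^(−0.164835) + 2·e^(−1.82967) = 0.848034 + 0.320933 = 1.16897.
P₀ = g₀ e^(−E₀/kT) / Z = 0.848034/1.16897 = 0.7255.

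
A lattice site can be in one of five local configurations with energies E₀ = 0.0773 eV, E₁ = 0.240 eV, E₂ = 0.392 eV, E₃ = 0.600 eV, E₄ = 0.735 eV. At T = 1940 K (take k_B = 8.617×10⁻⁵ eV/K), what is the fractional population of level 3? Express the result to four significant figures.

k_BT = 8.617×10⁻⁵ × 1940 K = 0.167170 eV.
Eᵢ/kT = 0.462404, 1.43566, 2.34492, 3.58916, 4.39672.
Z = Σ e^(−Eᵢ/kT) = e^(−0.462404) + e^(−1.43566) + e^(−2.34492) + e^(−3.58916) + e^(−4.39672) = 0.629768 + 0.237958 + 0.0958549 + 0.0276215 + 0.0123177 = 1.00352.
P₃ = e^(−E₃/kT) / Z = 0.0276215/1.00352 = 0.02752.

0.02752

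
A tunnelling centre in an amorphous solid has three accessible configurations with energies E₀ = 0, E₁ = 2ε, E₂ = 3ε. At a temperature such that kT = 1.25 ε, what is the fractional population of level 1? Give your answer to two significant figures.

Eᵢ/kT = 0, 1.600, 2.400.
Z = Σ e^(−Eᵢ/kT) = e^(−0) + e^(−1.600) + e^(−2.400) = 1.000 + 0.2019 + 0.09072 = 1.293.
P₁ = e^(−E₁/kT) / Z = 0.2019/1.293 = 0.16.

0.16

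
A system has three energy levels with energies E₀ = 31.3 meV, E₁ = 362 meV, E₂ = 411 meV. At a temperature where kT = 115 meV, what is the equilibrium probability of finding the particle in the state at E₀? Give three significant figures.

0.915

Eᵢ/kT = 0.27217, 3.1478, 3.5739.
Z = Σ e^(−Eᵢ/kT) = e^(−0.27217) + e^(−3.1478) + e^(−3.5739) = 0.76172 + 0.042947 + 0.028046 = 0.83271.
P₀ = e^(−E₀/kT) / Z = 0.76172/0.83271 = 0.915.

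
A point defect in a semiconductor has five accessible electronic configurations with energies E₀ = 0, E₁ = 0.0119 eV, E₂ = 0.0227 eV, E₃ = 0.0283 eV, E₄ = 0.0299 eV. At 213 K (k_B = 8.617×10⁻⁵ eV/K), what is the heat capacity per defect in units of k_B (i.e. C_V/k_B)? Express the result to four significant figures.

0.3942

k_BT = 8.617×10⁻⁵ × 213 K = 0.0183542 eV.
Eᵢ/kT = 0, 0.648353, 1.23677, 1.54188, 1.62905.
Z = Σ e^(−Eᵢ/kT) = e^(−0) + e^(−0.648353) + e^(−1.23677) + e^(−1.54188) + e^(−1.62905) = 1.00000 + 0.522906 + 0.290320 + 0.213978 + 0.196116 = 2.22332.
⟨E⟩ = 0.0111240 eV, ⟨E²⟩ = 0.000256531 eV².
C_V/k_B = (⟨E²⟩ − ⟨E⟩²)/(kT)² = (0.000256531 − 0.000123743)/0.000336877 = 0.3942.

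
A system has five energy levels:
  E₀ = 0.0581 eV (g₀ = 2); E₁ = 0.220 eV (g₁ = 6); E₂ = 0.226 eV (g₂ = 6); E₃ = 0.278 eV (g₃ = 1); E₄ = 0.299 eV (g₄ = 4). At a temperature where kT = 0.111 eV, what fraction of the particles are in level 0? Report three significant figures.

0.377

Eᵢ/kT = 0.52342, 1.9820, 2.0360, 2.5045, 2.6937.
Z = Σ gᵢe^(−Eᵢ/kT) = 2·e^(−0.52342) + 6·e^(−1.9820) + 6·e^(−2.0360) + 1·e^(−2.5045) + 4·e^(−2.6937) = 1.1850 + 0.82676 + 0.78330 + 0.081716 + 0.27052 = 3.1473.
P₀ = g₀ e^(−E₀/kT) / Z = 1.1850/3.1473 = 0.377.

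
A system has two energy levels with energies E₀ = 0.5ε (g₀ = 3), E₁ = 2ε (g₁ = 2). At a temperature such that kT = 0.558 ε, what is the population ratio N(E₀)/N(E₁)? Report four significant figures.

n₀/n₁ = (g₀/g₁) exp[−(E₀−E₁)/kT] = (3/2) × exp(−(-1.5ε)/(0.558ε)) = (3/2) × exp(2.68817) = 22.06.

22.06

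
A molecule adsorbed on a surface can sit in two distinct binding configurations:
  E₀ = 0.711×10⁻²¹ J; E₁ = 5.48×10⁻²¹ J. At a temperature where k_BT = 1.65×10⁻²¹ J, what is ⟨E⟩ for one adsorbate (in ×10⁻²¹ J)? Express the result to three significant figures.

0.962 ×10⁻²¹ J

Eᵢ/kT = 0.43091, 3.3212.
Z = Σ e^(−Eᵢ/kT) = e^(−0.43091) + e^(−3.3212) = 0.64992 + 0.036109 = 0.68603.
⟨E⟩ = Σ Eᵢ e^(−Eᵢ/kT) / Z = (0.711·0.64992 + 5.48·0.036109) / 0.68603 = 0.962 ×10⁻²¹ J.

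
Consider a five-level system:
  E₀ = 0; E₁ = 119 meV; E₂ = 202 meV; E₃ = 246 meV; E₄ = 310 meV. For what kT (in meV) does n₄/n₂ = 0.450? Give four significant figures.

135.3 meV

n₄/n₂ = exp[−(E₄−E₂)/kT] = 0.450.
⇒ (E₄−E₂)/kT = ln(1/0.450) = ln(2.22222) = 0.798507.
kT = 108 meV / 0.798507 = 135.3 meV.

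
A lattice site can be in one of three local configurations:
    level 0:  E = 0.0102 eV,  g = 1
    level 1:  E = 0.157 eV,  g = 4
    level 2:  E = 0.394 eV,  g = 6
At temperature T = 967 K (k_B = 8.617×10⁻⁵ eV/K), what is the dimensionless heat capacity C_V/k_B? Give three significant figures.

1.22

k_BT = 8.617×10⁻⁵ × 967 K = 0.083326 eV.
Eᵢ/kT = 0.12241, 1.8842, 4.7284.
Z = Σ gᵢe^(−Eᵢ/kT) = 1·e^(−0.12241) + 4·e^(−1.8842) + 6·e^(−4.7284) = 0.88479 + 0.60780 + 0.053044 = 1.5456.
⟨E⟩ = 0.081100 eV, ⟨E²⟩ = 0.015080 eV².
C_V/k_B = (⟨E²⟩ − ⟨E⟩²)/(kT)² = (0.015080 − 0.0065772)/0.0069432 = 1.22.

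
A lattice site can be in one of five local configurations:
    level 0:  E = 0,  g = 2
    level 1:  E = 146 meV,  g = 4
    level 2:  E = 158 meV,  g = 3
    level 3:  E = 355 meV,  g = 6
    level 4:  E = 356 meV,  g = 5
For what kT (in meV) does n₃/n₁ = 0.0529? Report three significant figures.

62.5 meV

n₃/n₁ = (g₃/g₁) exp[−(E₃−E₁)/kT] = 0.0529.
⇒ (E₃−E₁)/kT = ln((6/4)/0.0529) = ln(28.355) = 3.3448.
kT = 209 meV / 3.3448 = 62.5 meV.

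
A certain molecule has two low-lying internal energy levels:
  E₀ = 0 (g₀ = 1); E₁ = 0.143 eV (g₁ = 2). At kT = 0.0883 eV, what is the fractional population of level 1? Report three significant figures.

Eᵢ/kT = 0, 1.6195.
Z = Σ gᵢe^(−Eᵢ/kT) = 1·e^(−0) + 2·e^(−1.6195) = 1.0000 + 0.39600 = 1.3960.
P₁ = g₁ e^(−E₁/kT) / Z = 0.39600/1.3960 = 0.284.

0.284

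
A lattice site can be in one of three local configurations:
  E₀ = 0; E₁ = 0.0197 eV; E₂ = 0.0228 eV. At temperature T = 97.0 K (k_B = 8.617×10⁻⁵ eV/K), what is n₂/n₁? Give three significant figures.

k_BT = 8.617×10⁻⁵ × 97.0 K = 0.0083585 eV.
n₂/n₁ = exp[−(E₂−E₁)/kT] = exp(−(0.0031 eV)/(0.0083585 eV)) = exp(-0.37088) = 0.690.

0.690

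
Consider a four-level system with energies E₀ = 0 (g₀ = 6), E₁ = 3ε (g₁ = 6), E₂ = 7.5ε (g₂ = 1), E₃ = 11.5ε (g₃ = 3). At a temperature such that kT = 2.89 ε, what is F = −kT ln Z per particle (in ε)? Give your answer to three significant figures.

Eᵢ/kT = 0, 1.0381, 2.5952, 3.9792.
Z = Σ gᵢe^(−Eᵢ/kT) = 6·e^(−0) + 6·e^(−1.0381) + 1·e^(−2.5952) + 3·e^(−3.9792) = 6.0000 + 2.1248 + 0.074631 + 0.056102 = 8.2555.
F = −kT ln Z = −2.89 × ln(8.2555) = −2.89 × 2.1109 = -6.10 ε.

-6.10 ε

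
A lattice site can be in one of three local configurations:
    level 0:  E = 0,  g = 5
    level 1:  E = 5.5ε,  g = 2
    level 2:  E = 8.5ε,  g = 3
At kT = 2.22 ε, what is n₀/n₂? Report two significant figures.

n₀/n₂ = (g₀/g₂) exp[−(E₀−E₂)/kT] = (5/3) × exp(−(-8.5ε)/(2.22ε)) = (5/3) × exp(3.829) = 77.

77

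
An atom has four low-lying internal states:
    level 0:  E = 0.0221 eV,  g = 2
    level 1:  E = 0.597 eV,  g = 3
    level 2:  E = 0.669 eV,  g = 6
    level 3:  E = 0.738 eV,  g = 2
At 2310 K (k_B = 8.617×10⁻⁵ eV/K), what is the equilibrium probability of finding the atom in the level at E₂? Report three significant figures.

k_BT = 8.617×10⁻⁵ × 2310 K = 0.19905 eV.
Eᵢ/kT = 0.11103, 2.9992, 3.3610, 3.7076.
Z = Σ gᵢe^(−Eᵢ/kT) = 2·e^(−0.11103) + 3·e^(−2.9992) + 6·e^(−3.3610) + 2·e^(−3.7076) = 1.7898 + 0.14948 + 0.20820 + 0.049073 = 2.1966.
P₂ = g₂ e^(−E₂/kT) / Z = 0.20820/2.1966 = 0.0948.

0.0948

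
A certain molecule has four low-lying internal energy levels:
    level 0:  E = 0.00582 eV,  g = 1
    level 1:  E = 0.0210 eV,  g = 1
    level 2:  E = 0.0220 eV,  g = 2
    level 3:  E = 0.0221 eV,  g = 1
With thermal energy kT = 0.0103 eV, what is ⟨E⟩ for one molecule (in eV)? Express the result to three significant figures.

0.0131 eV

Eᵢ/kT = 0.56505, 2.0388, 2.1359, 2.1456.
Z = Σ gᵢe^(−Eᵢ/kT) = 1·e^(−0.56505) + 1·e^(−2.0388) + 2·e^(−2.1359) + 1·e^(−2.1456) = 0.56833 + 0.13018 + 0.23628 + 0.11700 = 1.0518.
⟨E⟩ = Σ Eᵢ gᵢe^(−Eᵢ/kT) / Z = (0.00582·0.56833 + 0.0210·0.13018 + 0.0220·0.23628 + 0.0221·0.11700) / 1.0518 = 0.0131 eV.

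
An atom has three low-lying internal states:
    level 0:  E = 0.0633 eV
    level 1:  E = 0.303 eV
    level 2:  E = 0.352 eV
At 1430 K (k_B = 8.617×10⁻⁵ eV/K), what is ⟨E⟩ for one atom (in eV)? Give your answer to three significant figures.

k_BT = 8.617×10⁻⁵ × 1430 K = 0.12322 eV.
Eᵢ/kT = 0.51372, 2.4590, 2.8567.
Z = Σ e^(−Eᵢ/kT) = e^(−0.51372) + e^(−2.4590) + e^(−2.8567) = 0.59827 + 0.085520 + 0.057458 = 0.74125.
⟨E⟩ = Σ Eᵢ e^(−Eᵢ/kT) / Z = (0.0633·0.59827 + 0.303·0.085520 + 0.352·0.057458) / 0.74125 = 0.113 eV.

0.113 eV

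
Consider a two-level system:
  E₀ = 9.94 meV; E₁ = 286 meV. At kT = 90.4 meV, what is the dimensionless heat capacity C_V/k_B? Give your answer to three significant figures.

0.401

Eᵢ/kT = 0.10996, 3.1637.
Z = Σ e^(−Eᵢ/kT) = e^(−0.10996) + e^(−3.1637) = 0.89587 + 0.042269 = 0.93814.
⟨E⟩ = 22.378 meV, ⟨E²⟩ = 3779.8 meV².
C_V/k_B = (⟨E²⟩ − ⟨E⟩²)/(kT)² = (3779.8 − 500.77)/8172.2 = 0.401.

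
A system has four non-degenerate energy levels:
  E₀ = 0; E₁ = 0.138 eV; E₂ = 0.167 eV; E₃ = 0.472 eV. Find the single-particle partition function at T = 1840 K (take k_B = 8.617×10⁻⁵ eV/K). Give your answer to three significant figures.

Z = 1.82

k_BT = 8.617×10⁻⁵ × 1840 K = 0.15855 eV.
Eᵢ/kT = 0, 0.87039, 1.0533, 2.9770.
Z = Σ e^(−Eᵢ/kT) = e^(−0) + e^(−0.87039) + e^(−1.0533) + e^(−2.9770) = 1.0000 + 0.41879 + 0.34878 + 0.050945 = 1.8185.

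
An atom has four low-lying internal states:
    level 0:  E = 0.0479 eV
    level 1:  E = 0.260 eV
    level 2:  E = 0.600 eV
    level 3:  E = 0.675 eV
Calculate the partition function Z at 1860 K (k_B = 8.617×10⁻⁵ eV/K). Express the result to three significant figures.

k_BT = 8.617×10⁻⁵ × 1860 K = 0.16028 eV.
Eᵢ/kT = 0.29885, 1.6222, 3.7434, 4.2114.
Z = Σ e^(−Eᵢ/kT) = e^(−0.29885) + e^(−1.6222) + e^(−3.7434) + e^(−4.2114) = 0.74167 + 0.19746 + 0.023673 + 0.014826 = 0.97763.

Z = 0.978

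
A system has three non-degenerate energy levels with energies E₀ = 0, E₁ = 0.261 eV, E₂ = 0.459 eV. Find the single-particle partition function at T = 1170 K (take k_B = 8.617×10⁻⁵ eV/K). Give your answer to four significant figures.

Z = 1.086

k_BT = 8.617×10⁻⁵ × 1170 K = 0.100819 eV.
Eᵢ/kT = 0, 2.58880, 4.55271.
Z = Σ e^(−Eᵢ/kT) = e^(−0) + e^(−2.58880) + e^(−4.55271) = 1.00000 + 0.0751101 + 0.0105386 = 1.08565.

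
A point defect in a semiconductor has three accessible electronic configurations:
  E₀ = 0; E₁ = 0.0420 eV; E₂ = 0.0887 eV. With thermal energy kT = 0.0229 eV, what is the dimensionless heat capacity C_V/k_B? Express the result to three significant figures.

0.619

Eᵢ/kT = 0, 1.8341, 3.8734.
Z = Σ e^(−Eᵢ/kT) = e^(−0) + e^(−1.8341) + e^(−3.8734) = 1.0000 + 0.15976 + 0.020788 = 1.1805.
⟨E⟩ = 0.0072459 eV, ⟨E²⟩ = 0.00037727 eV².
C_V/k_B = (⟨E²⟩ − ⟨E⟩²)/(kT)² = (0.00037727 − 0.000052503)/0.00052441 = 0.619.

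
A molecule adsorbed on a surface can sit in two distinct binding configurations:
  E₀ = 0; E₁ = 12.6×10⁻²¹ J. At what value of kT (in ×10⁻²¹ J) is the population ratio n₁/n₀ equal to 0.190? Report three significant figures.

n₁/n₀ = exp[−(E₁−E₀)/kT] = 0.190.
⇒ (E₁−E₀)/kT = ln(1/0.190) = ln(5.2632) = 1.6607.
kT = 12.6 ×10⁻²¹ J / 1.6607 = 7.59 ×10⁻²¹ J.

7.59 ×10⁻²¹ J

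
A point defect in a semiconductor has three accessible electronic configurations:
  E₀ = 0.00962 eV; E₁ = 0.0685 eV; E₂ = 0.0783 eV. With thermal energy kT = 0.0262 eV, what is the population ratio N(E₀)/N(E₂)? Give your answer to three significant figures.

13.8

n₀/n₂ = exp[−(E₀−E₂)/kT] = exp(−(-0.06868 eV)/(0.0262 eV)) = exp(2.6214) = 13.8.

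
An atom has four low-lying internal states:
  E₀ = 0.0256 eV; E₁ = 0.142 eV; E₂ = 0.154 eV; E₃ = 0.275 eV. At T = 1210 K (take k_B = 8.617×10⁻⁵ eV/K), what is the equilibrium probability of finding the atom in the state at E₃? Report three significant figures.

k_BT = 8.617×10⁻⁵ × 1210 K = 0.10427 eV.
Eᵢ/kT = 0.24552, 1.3618, 1.4769, 2.6374.
Z = Σ e^(−Eᵢ/kT) = e^(−0.24552) + e^(−1.3618) + e^(−1.4769) + e^(−2.6374) = 0.78230 + 0.25620 + 0.22834 + 0.071547 = 1.3384.
P₃ = e^(−E₃/kT) / Z = 0.071547/1.3384 = 0.0535.

0.0535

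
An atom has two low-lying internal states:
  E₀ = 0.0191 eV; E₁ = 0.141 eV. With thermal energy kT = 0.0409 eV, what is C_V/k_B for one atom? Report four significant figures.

Eᵢ/kT = 0.466993, 3.44743.
Z = Σ e^(−Eᵢ/kT) = e^(−0.466993) + e^(−3.44743) = 0.626884 + 0.0318273 = 0.658711.
⟨E⟩ = 0.0249899 eV, ⟨E²⟩ = 0.00130778 eV².
C_V/k_B = (⟨E²⟩ − ⟨E⟩²)/(kT)² = (0.00130778 − 0.000624495)/0.00167281 = 0.4085.

0.4085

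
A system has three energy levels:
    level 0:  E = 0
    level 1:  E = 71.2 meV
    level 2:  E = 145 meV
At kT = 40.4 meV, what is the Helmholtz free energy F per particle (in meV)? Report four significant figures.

-7.341 meV

Eᵢ/kT = 0, 1.76238, 3.58911.
Z = Σ e^(−Eᵢ/kT) = e^(−0) + e^(−1.76238) + e^(−3.58911) = 1.00000 + 0.171636 + 0.0276229 = 1.19926.
F = −kT ln Z = −40.4 × ln(1.19926) = −40.4 × 0.181705 = -7.341 meV.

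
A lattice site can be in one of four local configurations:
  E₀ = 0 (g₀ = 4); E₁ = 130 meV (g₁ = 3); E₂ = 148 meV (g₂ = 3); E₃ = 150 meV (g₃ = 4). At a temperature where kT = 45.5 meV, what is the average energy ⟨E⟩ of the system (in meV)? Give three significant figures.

13.9 meV

Eᵢ/kT = 0, 2.8571, 3.2527, 3.2967.
Z = Σ gᵢe^(−Eᵢ/kT) = 4·e^(−0) + 3·e^(−2.8571) + 3·e^(−3.2527) + 4·e^(−3.2967) = 4.0000 + 0.17231 + 0.11601 + 0.14802 = 4.4363.
⟨E⟩ = Σ Eᵢ gᵢe^(−Eᵢ/kT) / Z = (0·4.0000 + 130·0.17231 + 148·0.11601 + 150·0.14802) / 4.4363 = 13.9 meV.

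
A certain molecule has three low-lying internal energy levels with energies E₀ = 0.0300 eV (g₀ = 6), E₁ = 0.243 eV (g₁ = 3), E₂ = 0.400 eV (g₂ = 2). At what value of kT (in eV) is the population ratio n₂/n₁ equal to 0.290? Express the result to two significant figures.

n₂/n₁ = (g₂/g₁) exp[−(E₂−E₁)/kT] = 0.290.
⇒ (E₂−E₁)/kT = ln((2/3)/0.290) = ln(2.299) = 0.8325.
kT = 0.157 eV / 0.8325 = 0.19 eV.

0.19 eV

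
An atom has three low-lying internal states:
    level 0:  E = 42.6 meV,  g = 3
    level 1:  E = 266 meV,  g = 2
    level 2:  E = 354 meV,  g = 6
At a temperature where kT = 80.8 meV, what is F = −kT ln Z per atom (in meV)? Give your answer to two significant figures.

Eᵢ/kT = 0.5272, 3.292, 4.381.
Z = Σ gᵢe^(−Eᵢ/kT) = 3·e^(−0.5272) + 2·e^(−3.292) + 6·e^(−4.381) = 1.771 + 0.07436 + 0.07508 = 1.920.
F = −kT ln Z = −80.8 × ln(1.920) = −80.8 × 0.6523 = -53 meV.

-53 meV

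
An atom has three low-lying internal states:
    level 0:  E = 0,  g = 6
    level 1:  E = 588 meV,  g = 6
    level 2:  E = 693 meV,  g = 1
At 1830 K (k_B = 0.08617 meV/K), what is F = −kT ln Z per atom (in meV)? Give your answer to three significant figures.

-287 meV

k_BT = 0.08617 × 1830 K = 157.69 meV.
Eᵢ/kT = 0, 3.7288, 4.3947.
Z = Σ gᵢe^(−Eᵢ/kT) = 6·e^(−0) + 6·e^(−3.7288) + 1·e^(−4.3947) = 6.0000 + 0.14413 + 0.012343 = 6.1565.
F = −kT ln Z = −157.69 × ln(6.1565) = −157.69 × 1.8175 = -287 meV.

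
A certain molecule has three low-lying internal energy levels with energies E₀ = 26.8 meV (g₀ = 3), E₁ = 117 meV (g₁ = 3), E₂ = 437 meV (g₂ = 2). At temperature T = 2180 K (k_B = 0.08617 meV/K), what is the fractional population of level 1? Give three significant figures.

k_BT = 0.08617 × 2180 K = 187.85 meV.
Eᵢ/kT = 0.14267, 0.62284, 2.3263.
Z = Σ gᵢe^(−Eᵢ/kT) = 3·e^(−0.14267) + 3·e^(−0.62284) + 2·e^(−2.3263) = 2.6011 + 1.6093 + 0.19531 = 4.4057.
P₁ = g₁ e^(−E₁/kT) / Z = 1.6093/4.4057 = 0.365.

0.365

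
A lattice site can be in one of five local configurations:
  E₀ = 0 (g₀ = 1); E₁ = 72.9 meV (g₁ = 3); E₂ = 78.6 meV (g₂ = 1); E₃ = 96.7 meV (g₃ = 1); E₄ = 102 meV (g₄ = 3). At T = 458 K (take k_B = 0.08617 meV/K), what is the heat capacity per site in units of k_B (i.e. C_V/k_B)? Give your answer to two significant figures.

1.2

k_BT = 0.08617 × 458 K = 39.47 meV.
Eᵢ/kT = 0, 1.847, 1.991, 2.450, 2.584.
Z = Σ gᵢe^(−Eᵢ/kT) = 1·e^(−0) + 3·e^(−1.847) + 1·e^(−1.991) + 1·e^(−2.450) + 3·e^(−2.584) = 1.000 + 0.4731 + 0.1366 + 0.08629 + 0.2264 = 1.922.
⟨E⟩ = 39.89 meV, ⟨E²⟩ = 3393 meV².
C_V/k_B = (⟨E²⟩ − ⟨E⟩²)/(kT)² = (3393 − 1591)/1558 = 1.2.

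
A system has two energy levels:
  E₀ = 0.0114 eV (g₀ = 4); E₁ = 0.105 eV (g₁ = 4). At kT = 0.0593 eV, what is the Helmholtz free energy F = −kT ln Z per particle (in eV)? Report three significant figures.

-0.0819 eV

Eᵢ/kT = 0.19224, 1.7707.
Z = Σ gᵢe^(−Eᵢ/kT) = 4·e^(−0.19224) + 4·e^(−1.7707) = 3.3004 + 0.68086 = 3.9813.
F = −kT ln Z = −0.0593 × ln(3.9813) = −0.0593 × 1.3816 = -0.0819 eV.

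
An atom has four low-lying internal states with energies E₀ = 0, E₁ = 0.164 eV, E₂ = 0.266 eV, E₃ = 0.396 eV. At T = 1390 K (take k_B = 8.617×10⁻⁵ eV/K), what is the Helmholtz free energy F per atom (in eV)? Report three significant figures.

k_BT = 8.617×10⁻⁵ × 1390 K = 0.11978 eV.
Eᵢ/kT = 0, 1.3692, 2.2207, 3.3061.
Z = Σ e^(−Eᵢ/kT) = e^(−0) + e^(−1.3692) + e^(−2.2207) + e^(−3.3061) = 1.0000 + 0.25431 + 0.10853 + 0.036659 = 1.3995.
F = −kT ln Z = −0.11978 × ln(1.3995) = −0.11978 × 0.33612 = -0.0403 eV.

-0.0403 eV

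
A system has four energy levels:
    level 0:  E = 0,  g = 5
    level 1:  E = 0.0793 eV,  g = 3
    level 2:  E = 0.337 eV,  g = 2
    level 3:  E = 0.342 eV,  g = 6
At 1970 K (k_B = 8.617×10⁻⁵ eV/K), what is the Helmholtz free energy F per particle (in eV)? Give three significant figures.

k_BT = 8.617×10⁻⁵ × 1970 K = 0.16975 eV.
Eᵢ/kT = 0, 0.46716, 1.9853, 2.0147.
Z = Σ gᵢe^(−Eᵢ/kT) = 5·e^(−0) + 3·e^(−0.46716) + 2·e^(−1.9853) + 6·e^(−2.0147) = 5.0000 + 1.8803 + 0.27468 + 0.80016 = 7.9551.
F = −kT ln Z = −0.16975 × ln(7.9551) = −0.16975 × 2.0738 = -0.352 eV.

-0.352 eV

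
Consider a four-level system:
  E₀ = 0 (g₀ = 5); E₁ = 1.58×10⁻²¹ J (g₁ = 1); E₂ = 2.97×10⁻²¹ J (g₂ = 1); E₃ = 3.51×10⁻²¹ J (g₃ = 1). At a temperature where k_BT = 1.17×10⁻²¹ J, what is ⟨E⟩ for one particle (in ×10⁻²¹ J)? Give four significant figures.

Eᵢ/kT = 0, 1.35043, 2.53846, 3.00000.
Z = Σ gᵢe^(−Eᵢ/kT) = 5·e^(−0) + 1·e^(−1.35043) + 1·e^(−2.53846) + 1·e^(−3.00000) = 5.00000 + 0.259129 + 0.0789879 + 0.0497871 = 5.38790.
⟨E⟩ = Σ Eᵢ gᵢe^(−Eᵢ/kT) / Z = (0·5.00000 + 1.58·0.259129 + 2.97·0.0789879 + 3.51·0.0497871) / 5.38790 = 0.1520 ×10⁻²¹ J.

0.1520 ×10⁻²¹ J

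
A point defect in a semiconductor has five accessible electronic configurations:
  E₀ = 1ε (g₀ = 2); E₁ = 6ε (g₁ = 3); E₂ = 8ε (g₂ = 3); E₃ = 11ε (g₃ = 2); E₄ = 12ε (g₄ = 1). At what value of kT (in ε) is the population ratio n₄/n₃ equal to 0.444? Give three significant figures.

8.42 ε

n₄/n₃ = (g₄/g₃) exp[−(E₄−E₃)/kT] = 0.444.
⇒ (E₄−E₃)/kT = ln((1/2)/0.444) = ln(1.1261) = 0.11876.
kT = 1ε / 0.11876 = 8.42 ε.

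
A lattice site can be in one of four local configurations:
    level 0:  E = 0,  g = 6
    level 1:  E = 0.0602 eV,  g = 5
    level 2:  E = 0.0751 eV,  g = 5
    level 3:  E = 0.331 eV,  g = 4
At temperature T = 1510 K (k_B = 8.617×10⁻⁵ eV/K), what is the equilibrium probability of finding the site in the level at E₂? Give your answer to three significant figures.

k_BT = 8.617×10⁻⁵ × 1510 K = 0.13012 eV.
Eᵢ/kT = 0, 0.46265, 0.57716, 2.5438.
Z = Σ gᵢe^(−Eᵢ/kT) = 6·e^(−0) + 5·e^(−0.46265) + 5·e^(−0.57716) + 4·e^(−2.5438) = 6.0000 + 3.1481 + 2.8075 + 0.31427 = 12.270.
P₂ = g₂ e^(−E₂/kT) / Z = 2.8075/12.270 = 0.229.

0.229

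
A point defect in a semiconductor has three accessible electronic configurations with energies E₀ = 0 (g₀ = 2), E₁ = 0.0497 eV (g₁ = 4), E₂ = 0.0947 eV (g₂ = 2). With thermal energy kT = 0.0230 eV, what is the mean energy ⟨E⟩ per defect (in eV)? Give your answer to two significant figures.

Eᵢ/kT = 0, 2.161, 4.117.
Z = Σ gᵢe^(−Eᵢ/kT) = 2·e^(−0) + 4·e^(−2.161) + 2·e^(−4.117) = 2.000 + 0.4608 + 0.03259 = 2.493.
⟨E⟩ = Σ Eᵢ gᵢe^(−Eᵢ/kT) / Z = (0·2.000 + 0.0497·0.4608 + 0.0947·0.03259) / 2.493 = 0.010 eV.

0.010 eV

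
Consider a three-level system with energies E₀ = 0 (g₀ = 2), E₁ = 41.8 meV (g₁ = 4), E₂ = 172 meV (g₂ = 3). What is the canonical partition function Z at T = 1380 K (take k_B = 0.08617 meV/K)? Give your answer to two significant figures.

k_BT = 0.08617 × 1380 K = 118.9 meV.
Eᵢ/kT = 0, 0.3516, 1.447.
Z = Σ gᵢe^(−Eᵢ/kT) = 2·e^(−0) + 4·e^(−0.3516) + 3·e^(−1.447) = 2.000 + 2.814 + 0.7058 = 5.520.

Z = 5.5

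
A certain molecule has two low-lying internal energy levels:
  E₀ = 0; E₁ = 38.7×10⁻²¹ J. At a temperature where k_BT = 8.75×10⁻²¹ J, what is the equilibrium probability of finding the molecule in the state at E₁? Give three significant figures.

0.0119

Eᵢ/kT = 0, 4.4229.
Z = Σ e^(−Eᵢ/kT) = e^(−0) + e^(−4.4229) = 1.0000 + 0.011999 = 1.0120.
P₁ = e^(−E₁/kT) / Z = 0.011999/1.0120 = 0.0119.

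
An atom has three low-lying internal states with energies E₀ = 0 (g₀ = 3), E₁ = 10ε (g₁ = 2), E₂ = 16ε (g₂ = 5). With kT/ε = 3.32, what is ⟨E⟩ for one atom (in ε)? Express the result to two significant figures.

Eᵢ/kT = 0, 3.012, 4.819.
Z = Σ gᵢe^(−Eᵢ/kT) = 3·e^(−0) + 2·e^(−3.012) + 5·e^(−4.819) = 3.000 + 0.09839 + 0.04037 = 3.139.
⟨E⟩ = Σ Eᵢ gᵢe^(−Eᵢ/kT) / Z = (0·3.000 + 10·0.09839 + 16·0.04037) / 3.139 = 0.52 ε.

0.52 ε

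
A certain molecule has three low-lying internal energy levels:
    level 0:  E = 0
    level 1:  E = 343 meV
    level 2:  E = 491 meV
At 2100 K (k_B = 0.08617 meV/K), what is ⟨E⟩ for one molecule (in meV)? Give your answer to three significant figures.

69.1 meV

k_BT = 0.08617 × 2100 K = 180.96 meV.
Eᵢ/kT = 0, 1.8954, 2.7133.
Z = Σ e^(−Eᵢ/kT) = e^(−0) + e^(−1.8954) + e^(−2.7133) = 1.0000 + 0.15026 + 0.066318 = 1.2166.
⟨E⟩ = Σ Eᵢ e^(−Eᵢ/kT) / Z = (0·1.0000 + 343·0.15026 + 491·0.066318) / 1.2166 = 69.1 meV.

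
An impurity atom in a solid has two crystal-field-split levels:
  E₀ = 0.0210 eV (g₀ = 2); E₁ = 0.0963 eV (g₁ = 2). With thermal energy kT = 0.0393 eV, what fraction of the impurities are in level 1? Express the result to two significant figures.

Eᵢ/kT = 0.5344, 2.450.
Z = Σ gᵢe^(−Eᵢ/kT) = 2·e^(−0.5344) + 2·e^(−2.450) = 1.172 + 0.1726 = 1.345.
P₁ = g₁ e^(−E₁/kT) / Z = 0.1726/1.345 = 0.13.

0.13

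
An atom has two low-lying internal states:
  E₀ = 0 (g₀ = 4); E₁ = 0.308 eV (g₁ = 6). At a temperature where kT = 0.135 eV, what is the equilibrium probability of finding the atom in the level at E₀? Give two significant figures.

0.87

Eᵢ/kT = 0, 2.281.
Z = Σ gᵢe^(−Eᵢ/kT) = 4·e^(−0) + 6·e^(−2.281) = 4.000 + 0.6131 = 4.613.
P₀ = g₀ e^(−E₀/kT) / Z = 4.000/4.613 = 0.87.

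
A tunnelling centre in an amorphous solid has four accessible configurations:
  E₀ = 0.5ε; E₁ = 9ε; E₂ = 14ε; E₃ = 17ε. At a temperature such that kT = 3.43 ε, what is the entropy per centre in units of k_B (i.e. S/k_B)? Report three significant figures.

Eᵢ/kT = 0.14577, 2.6239, 4.0816, 4.9563.
Z = Σ e^(−Eᵢ/kT) = e^(−0.14577) + e^(−2.6239) + e^(−4.0816) + e^(−4.9563) = 0.86436 + 0.072519 + 0.016880 + 0.0070389 = 0.96080.
⟨E⟩ = Σ EᵢPᵢ = 1.4996 ε.
S/k_B = ln Z + ⟨E⟩/kT = ln(0.96080) + 1.4996/3.43 = -0.039989 + 0.43720 = 0.397.

0.397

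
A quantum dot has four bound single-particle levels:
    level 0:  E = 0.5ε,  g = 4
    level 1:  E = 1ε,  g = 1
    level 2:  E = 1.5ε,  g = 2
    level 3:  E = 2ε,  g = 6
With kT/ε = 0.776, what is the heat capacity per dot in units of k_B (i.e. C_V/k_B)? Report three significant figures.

Eᵢ/kT = 0.64433, 1.2887, 1.9330, 2.5773.
Z = Σ gᵢe^(−Eᵢ/kT) = 4·e^(−0.64433) + 1·e^(−1.2887) + 2·e^(−1.9330) + 6·e^(−2.5773) = 2.1001 + 0.27563 + 0.28943 + 0.45587 = 3.1210.
⟨E⟩ = 0.85600 ε, ⟨E²⟩ = 1.0495 ε².
C_V/k_B = (⟨E²⟩ − ⟨E⟩²)/(kT)² = (1.0495 − 0.73274)/0.60218 = 0.526.

0.526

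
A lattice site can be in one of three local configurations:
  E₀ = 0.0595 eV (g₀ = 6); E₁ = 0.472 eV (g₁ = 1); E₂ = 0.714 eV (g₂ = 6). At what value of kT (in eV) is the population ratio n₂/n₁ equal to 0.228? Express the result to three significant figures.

0.0740 eV

n₂/n₁ = (g₂/g₁) exp[−(E₂−E₁)/kT] = 0.228.
⇒ (E₂−E₁)/kT = ln((6/1)/0.228) = ln(26.316) = 3.2702.
kT = 0.242 eV / 3.2702 = 0.0740 eV.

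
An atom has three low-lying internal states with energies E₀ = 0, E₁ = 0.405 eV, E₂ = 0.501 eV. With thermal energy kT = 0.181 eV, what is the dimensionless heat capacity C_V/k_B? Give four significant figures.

0.7437

Eᵢ/kT = 0, 2.23757, 2.76796.
Z = Σ e^(−Eᵢ/kT) = e^(−0) + e^(−2.23757) + e^(−2.76796) = 1.00000 + 0.106718 + 0.0627900 = 1.16951.
⟨E⟩ = 0.0638546 eV, ⟨E²⟩ = 0.0284433 eV².
C_V/k_B = (⟨E²⟩ − ⟨E⟩²)/(kT)² = (0.0284433 − 0.00407741)/0.0327610 = 0.7437.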